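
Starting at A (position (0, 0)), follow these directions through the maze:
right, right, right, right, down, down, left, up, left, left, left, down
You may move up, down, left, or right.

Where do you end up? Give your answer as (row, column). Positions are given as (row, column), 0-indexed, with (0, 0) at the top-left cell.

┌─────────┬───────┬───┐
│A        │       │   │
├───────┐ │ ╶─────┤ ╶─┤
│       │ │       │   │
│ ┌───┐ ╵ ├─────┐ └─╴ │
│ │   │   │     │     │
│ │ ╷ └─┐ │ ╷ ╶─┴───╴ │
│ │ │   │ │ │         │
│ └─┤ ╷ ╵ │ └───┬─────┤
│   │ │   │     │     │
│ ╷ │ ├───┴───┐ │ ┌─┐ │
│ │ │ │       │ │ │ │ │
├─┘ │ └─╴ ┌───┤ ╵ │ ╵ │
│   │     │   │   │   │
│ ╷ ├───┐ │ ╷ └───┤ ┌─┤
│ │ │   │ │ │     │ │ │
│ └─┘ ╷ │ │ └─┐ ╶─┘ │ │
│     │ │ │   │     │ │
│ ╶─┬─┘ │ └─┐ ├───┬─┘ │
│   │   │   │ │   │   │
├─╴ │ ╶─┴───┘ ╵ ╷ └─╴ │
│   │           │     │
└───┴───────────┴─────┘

Following directions step by step:
Start: (0, 0)
  right: (0, 0) → (0, 1)
  right: (0, 1) → (0, 2)
  right: (0, 2) → (0, 3)
  right: (0, 3) → (0, 4)
  down: (0, 4) → (1, 4)
  down: (1, 4) → (2, 4)
  left: (2, 4) → (2, 3)
  up: (2, 3) → (1, 3)
  left: (1, 3) → (1, 2)
  left: (1, 2) → (1, 1)
  left: (1, 1) → (1, 0)
  down: (1, 0) → (2, 0)
Final position: (2, 0)

Path taken:

┌─────────┬───────┬───┐
│A → → → ↓│       │   │
├───────┐ │ ╶─────┤ ╶─┤
│↓ ← ← ↰│↓│       │   │
│ ┌───┐ ╵ ├─────┐ └─╴ │
│B│   │↑ ↲│     │     │
│ │ ╷ └─┐ │ ╷ ╶─┴───╴ │
│ │ │   │ │ │         │
│ └─┤ ╷ ╵ │ └───┬─────┤
│   │ │   │     │     │
│ ╷ │ ├───┴───┐ │ ┌─┐ │
│ │ │ │       │ │ │ │ │
├─┘ │ └─╴ ┌───┤ ╵ │ ╵ │
│   │     │   │   │   │
│ ╷ ├───┐ │ ╷ └───┤ ┌─┤
│ │ │   │ │ │     │ │ │
│ └─┘ ╷ │ │ └─┐ ╶─┘ │ │
│     │ │ │   │     │ │
│ ╶─┬─┘ │ └─┐ ├───┬─┘ │
│   │   │   │ │   │   │
├─╴ │ ╶─┴───┘ ╵ ╷ └─╴ │
│   │           │     │
└───┴───────────┴─────┘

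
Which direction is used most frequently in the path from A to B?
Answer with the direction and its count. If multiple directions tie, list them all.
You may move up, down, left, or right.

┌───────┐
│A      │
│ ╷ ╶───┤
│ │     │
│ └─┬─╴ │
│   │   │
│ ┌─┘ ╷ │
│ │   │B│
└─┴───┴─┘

Directions: right, down, right, right, down, down
Counts: {'right': 3, 'down': 3}
Most common: down and right (tied at 3 times each)

Solution:

┌───────┐
│A ↓    │
│ ╷ ╶───┤
│ │↳ → ↓│
│ └─┬─╴ │
│   │  ↓│
│ ┌─┘ ╷ │
│ │   │B│
└─┴───┴─┘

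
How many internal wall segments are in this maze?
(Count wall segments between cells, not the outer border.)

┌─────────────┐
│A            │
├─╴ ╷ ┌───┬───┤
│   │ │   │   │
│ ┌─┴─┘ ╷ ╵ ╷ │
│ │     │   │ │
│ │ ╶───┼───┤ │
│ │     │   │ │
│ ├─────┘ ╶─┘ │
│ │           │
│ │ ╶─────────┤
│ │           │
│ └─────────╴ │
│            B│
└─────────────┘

Counting internal wall segments:
Total internal walls: 36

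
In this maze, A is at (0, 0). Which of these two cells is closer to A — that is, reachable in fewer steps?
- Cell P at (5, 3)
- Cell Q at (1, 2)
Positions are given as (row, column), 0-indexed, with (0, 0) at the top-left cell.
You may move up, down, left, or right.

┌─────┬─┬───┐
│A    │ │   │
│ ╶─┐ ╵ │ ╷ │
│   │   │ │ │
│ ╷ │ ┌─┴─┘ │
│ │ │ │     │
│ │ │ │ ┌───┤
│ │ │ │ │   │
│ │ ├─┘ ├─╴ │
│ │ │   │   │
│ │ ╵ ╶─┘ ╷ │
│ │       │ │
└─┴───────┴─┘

Shortest path A → P at (5, 3): 8 steps
Shortest path A → Q at (1, 2): 3 steps

Q is closer (3 steps vs 8 steps).

Path to P:

┌─────┬─┬───┐
│A    │ │   │
│ ╶─┐ ╵ │ ╷ │
│↳ ↓│   │ │ │
│ ╷ │ ┌─┴─┘ │
│ │↓│ │     │
│ │ │ │ ┌───┤
│ │↓│ │ │   │
│ │ ├─┘ ├─╴ │
│ │↓│   │   │
│ │ ╵ ╶─┘ ╷ │
│ │↳ → P  │ │
└─┴───────┴─┘

Path to Q:

┌─────┬─┬───┐
│A → ↓│ │   │
│ ╶─┐ ╵ │ ╷ │
│   │Q  │ │ │
│ ╷ │ ┌─┴─┘ │
│ │ │ │     │
│ │ │ │ ┌───┤
│ │ │ │ │   │
│ │ ├─┘ ├─╴ │
│ │ │   │   │
│ │ ╵ ╶─┘ ╷ │
│ │       │ │
└─┴───────┴─┘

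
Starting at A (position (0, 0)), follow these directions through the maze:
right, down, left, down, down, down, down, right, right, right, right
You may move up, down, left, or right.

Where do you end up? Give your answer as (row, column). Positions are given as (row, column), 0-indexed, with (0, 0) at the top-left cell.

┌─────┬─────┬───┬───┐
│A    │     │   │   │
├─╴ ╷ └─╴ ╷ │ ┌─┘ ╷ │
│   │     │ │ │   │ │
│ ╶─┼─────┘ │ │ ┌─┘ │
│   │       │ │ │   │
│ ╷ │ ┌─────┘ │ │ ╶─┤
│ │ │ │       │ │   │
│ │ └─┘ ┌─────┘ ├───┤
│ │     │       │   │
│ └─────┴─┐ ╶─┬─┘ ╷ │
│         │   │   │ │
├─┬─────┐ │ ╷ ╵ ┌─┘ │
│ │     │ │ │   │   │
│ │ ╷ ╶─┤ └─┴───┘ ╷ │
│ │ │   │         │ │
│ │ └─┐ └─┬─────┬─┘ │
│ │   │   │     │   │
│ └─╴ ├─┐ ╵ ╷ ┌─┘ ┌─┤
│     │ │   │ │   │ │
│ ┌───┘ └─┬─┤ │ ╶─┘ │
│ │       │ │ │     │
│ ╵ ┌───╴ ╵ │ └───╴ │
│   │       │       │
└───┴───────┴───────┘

Following directions step by step:
Start: (0, 0)
  right: (0, 0) → (0, 1)
  down: (0, 1) → (1, 1)
  left: (1, 1) → (1, 0)
  down: (1, 0) → (2, 0)
  down: (2, 0) → (3, 0)
  down: (3, 0) → (4, 0)
  down: (4, 0) → (5, 0)
  right: (5, 0) → (5, 1)
  right: (5, 1) → (5, 2)
  right: (5, 2) → (5, 3)
  right: (5, 3) → (5, 4)
Final position: (5, 4)

Path taken:

┌─────┬─────┬───┬───┐
│A ↓  │     │   │   │
├─╴ ╷ └─╴ ╷ │ ┌─┘ ╷ │
│↓ ↲│     │ │ │   │ │
│ ╶─┼─────┘ │ │ ┌─┘ │
│↓  │       │ │ │   │
│ ╷ │ ┌─────┘ │ │ ╶─┤
│↓│ │ │       │ │   │
│ │ └─┘ ┌─────┘ ├───┤
│↓│     │       │   │
│ └─────┴─┐ ╶─┬─┘ ╷ │
│↳ → → → B│   │   │ │
├─┬─────┐ │ ╷ ╵ ┌─┘ │
│ │     │ │ │   │   │
│ │ ╷ ╶─┤ └─┴───┘ ╷ │
│ │ │   │         │ │
│ │ └─┐ └─┬─────┬─┘ │
│ │   │   │     │   │
│ └─╴ ├─┐ ╵ ╷ ┌─┘ ┌─┤
│     │ │   │ │   │ │
│ ┌───┘ └─┬─┤ │ ╶─┘ │
│ │       │ │ │     │
│ ╵ ┌───╴ ╵ │ └───╴ │
│   │       │       │
└───┴───────┴───────┘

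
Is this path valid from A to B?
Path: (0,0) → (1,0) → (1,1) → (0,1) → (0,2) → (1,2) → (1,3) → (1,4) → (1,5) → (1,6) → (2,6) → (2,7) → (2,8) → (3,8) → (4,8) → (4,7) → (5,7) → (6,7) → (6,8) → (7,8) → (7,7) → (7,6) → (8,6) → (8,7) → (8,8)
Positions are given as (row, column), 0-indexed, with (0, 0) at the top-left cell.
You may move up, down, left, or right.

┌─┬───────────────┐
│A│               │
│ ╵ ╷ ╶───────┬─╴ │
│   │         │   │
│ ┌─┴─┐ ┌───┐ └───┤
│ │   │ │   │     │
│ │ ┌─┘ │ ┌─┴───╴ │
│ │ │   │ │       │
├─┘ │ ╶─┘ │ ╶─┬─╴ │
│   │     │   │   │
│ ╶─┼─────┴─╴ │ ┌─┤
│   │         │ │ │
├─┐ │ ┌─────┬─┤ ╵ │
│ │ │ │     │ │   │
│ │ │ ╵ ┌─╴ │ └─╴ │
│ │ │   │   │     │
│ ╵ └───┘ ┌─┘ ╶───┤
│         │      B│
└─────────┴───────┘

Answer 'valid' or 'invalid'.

Checking path validity:
Result: All consecutive moves are passable.

valid

Correct solution:

┌─┬───────────────┐
│A│↱ ↓            │
│ ╵ ╷ ╶───────┬─╴ │
│↳ ↑│↳ → → → ↓│   │
│ ┌─┴─┐ ┌───┐ └───┤
│ │   │ │   │↳ → ↓│
│ │ ┌─┘ │ ┌─┴───╴ │
│ │ │   │ │      ↓│
├─┘ │ ╶─┘ │ ╶─┬─╴ │
│   │     │   │↓ ↲│
│ ╶─┼─────┴─╴ │ ┌─┤
│   │         │↓│ │
├─┐ │ ┌─────┬─┤ ╵ │
│ │ │ │     │ │↳ ↓│
│ │ │ ╵ ┌─╴ │ └─╴ │
│ │ │   │   │↓ ← ↲│
│ ╵ └───┘ ┌─┘ ╶───┤
│         │  ↳ → B│
└─────────┴───────┘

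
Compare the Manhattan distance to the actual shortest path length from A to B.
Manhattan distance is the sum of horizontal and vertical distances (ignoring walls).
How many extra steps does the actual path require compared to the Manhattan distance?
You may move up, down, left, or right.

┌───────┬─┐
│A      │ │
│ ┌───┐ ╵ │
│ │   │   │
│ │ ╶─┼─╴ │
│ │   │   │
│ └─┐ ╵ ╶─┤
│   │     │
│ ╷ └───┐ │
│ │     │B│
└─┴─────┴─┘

Manhattan distance: |4 - 0| + |4 - 0| = 8
Actual path length: 10
Extra steps: 10 - 8 = 2

Solution:

┌───────┬─┐
│A → → ↓│ │
│ ┌───┐ ╵ │
│ │   │↳ ↓│
│ │ ╶─┼─╴ │
│ │   │↓ ↲│
│ └─┐ ╵ ╶─┤
│   │  ↳ ↓│
│ ╷ └───┐ │
│ │     │B│
└─┴─────┴─┘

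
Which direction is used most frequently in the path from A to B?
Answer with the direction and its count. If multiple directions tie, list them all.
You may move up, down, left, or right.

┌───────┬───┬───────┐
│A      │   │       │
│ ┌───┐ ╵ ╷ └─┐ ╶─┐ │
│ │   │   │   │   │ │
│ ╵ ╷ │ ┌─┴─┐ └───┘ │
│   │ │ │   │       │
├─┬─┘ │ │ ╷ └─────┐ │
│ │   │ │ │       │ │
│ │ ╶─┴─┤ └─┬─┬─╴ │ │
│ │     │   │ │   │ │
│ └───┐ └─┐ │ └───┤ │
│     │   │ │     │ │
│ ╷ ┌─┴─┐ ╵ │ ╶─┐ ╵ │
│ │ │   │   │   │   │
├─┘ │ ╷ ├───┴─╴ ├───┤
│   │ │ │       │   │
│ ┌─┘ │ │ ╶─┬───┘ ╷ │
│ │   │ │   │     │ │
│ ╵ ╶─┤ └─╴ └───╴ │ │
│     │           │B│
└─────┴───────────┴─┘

Directions: right, right, right, down, right, up, right, down, right, down, right, right, right, down, down, down, down, left, up, left, left, down, right, down, left, left, left, down, right, down, right, right, right, up, up, right, down, down
Counts: {'right': 15, 'down': 13, 'up': 4, 'left': 6}
Most common: right (15 times)

Solution:

┌───────┬───┬───────┐
│A → → ↓│↱ ↓│       │
│ ┌───┐ ╵ ╷ └─┐ ╶─┐ │
│ │   │↳ ↑│↳ ↓│   │ │
│ ╵ ╷ │ ┌─┴─┐ └───┘ │
│   │ │ │   │↳ → → ↓│
├─┬─┘ │ │ ╷ └─────┐ │
│ │   │ │ │       │↓│
│ │ ╶─┴─┤ └─┬─┬─╴ │ │
│ │     │   │ │   │↓│
│ └───┐ └─┐ │ └───┤ │
│     │   │ │↓ ← ↰│↓│
│ ╷ ┌─┴─┐ ╵ │ ╶─┐ ╵ │
│ │ │   │   │↳ ↓│↑ ↲│
├─┘ │ ╷ ├───┴─╴ ├───┤
│   │ │ │↓ ← ← ↲│↱ ↓│
│ ┌─┘ │ │ ╶─┬───┘ ╷ │
│ │   │ │↳ ↓│    ↑│↓│
│ ╵ ╶─┤ └─╴ └───╴ │ │
│     │    ↳ → → ↑│B│
└─────┴───────────┴─┘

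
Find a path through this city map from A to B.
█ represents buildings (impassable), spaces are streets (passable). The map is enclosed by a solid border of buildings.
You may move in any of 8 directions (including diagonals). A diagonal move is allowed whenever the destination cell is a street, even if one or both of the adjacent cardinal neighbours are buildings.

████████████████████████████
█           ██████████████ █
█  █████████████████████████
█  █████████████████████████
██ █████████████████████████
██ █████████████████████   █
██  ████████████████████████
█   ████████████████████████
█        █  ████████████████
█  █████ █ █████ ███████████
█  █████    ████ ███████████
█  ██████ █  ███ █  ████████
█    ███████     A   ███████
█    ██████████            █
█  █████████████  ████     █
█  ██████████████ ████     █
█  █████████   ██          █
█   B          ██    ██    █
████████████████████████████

Finding the shortest path from A to B:
Movement: 8-directional
Path length: 24 steps
Directions: left → left → left → left → left → up-left → up-left → left → up-left → up-left → left → left → left → left → down-left → down → down → down → down → down → down → down → down-right → right

Solution:

████████████████████████████
█           ██████████████ █
█  █████████████████████████
█  █████████████████████████
██ █████████████████████████
██ █████████████████████   █
██  ████████████████████████
█   ████████████████████████
█  ↙←←←← █  ████████████████
█ ↓█████↖█ █████ ███████████
█ ↓█████ ↖← ████ ███████████
█ ↓██████ █↖ ███ █  ████████
█ ↓  ███████↖←←←←A   ███████
█ ↓  ██████████            █
█ ↓█████████████  ████     █
█ ↓██████████████ ████     █
█ ↘█████████   ██          █
█  →B          ██    ██    █
████████████████████████████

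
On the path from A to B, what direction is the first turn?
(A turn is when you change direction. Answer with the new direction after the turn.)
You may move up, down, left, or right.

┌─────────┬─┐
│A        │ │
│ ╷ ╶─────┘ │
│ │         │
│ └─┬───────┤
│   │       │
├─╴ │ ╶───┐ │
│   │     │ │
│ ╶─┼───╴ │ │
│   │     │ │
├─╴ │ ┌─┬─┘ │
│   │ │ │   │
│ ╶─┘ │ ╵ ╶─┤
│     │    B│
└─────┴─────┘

Directions: down, down, right, down, left, down, right, down, left, down, right, right, up, up, right, right, up, left, left, up, right, right, right, down, down, down, left, down, right
First turn direction: right

Solution:

┌─────────┬─┐
│A        │ │
│ ╷ ╶─────┘ │
│↓│         │
│ └─┬───────┤
│↳ ↓│↱ → → ↓│
├─╴ │ ╶───┐ │
│↓ ↲│↑ ← ↰│↓│
│ ╶─┼───╴ │ │
│↳ ↓│↱ → ↑│↓│
├─╴ │ ┌─┬─┘ │
│↓ ↲│↑│ │↓ ↲│
│ ╶─┘ │ ╵ ╶─┤
│↳ → ↑│  ↳ B│
└─────┴─────┘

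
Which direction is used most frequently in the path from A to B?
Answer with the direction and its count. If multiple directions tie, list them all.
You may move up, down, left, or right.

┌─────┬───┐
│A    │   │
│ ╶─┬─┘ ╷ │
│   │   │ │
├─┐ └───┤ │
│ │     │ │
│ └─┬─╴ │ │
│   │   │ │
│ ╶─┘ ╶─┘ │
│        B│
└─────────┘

Directions: down, right, down, right, right, down, left, down, right, right
Counts: {'down': 4, 'right': 5, 'left': 1}
Most common: right (5 times)

Solution:

┌─────┬───┐
│A    │   │
│ ╶─┬─┘ ╷ │
│↳ ↓│   │ │
├─┐ └───┤ │
│ │↳ → ↓│ │
│ └─┬─╴ │ │
│   │↓ ↲│ │
│ ╶─┘ ╶─┘ │
│    ↳ → B│
└─────────┘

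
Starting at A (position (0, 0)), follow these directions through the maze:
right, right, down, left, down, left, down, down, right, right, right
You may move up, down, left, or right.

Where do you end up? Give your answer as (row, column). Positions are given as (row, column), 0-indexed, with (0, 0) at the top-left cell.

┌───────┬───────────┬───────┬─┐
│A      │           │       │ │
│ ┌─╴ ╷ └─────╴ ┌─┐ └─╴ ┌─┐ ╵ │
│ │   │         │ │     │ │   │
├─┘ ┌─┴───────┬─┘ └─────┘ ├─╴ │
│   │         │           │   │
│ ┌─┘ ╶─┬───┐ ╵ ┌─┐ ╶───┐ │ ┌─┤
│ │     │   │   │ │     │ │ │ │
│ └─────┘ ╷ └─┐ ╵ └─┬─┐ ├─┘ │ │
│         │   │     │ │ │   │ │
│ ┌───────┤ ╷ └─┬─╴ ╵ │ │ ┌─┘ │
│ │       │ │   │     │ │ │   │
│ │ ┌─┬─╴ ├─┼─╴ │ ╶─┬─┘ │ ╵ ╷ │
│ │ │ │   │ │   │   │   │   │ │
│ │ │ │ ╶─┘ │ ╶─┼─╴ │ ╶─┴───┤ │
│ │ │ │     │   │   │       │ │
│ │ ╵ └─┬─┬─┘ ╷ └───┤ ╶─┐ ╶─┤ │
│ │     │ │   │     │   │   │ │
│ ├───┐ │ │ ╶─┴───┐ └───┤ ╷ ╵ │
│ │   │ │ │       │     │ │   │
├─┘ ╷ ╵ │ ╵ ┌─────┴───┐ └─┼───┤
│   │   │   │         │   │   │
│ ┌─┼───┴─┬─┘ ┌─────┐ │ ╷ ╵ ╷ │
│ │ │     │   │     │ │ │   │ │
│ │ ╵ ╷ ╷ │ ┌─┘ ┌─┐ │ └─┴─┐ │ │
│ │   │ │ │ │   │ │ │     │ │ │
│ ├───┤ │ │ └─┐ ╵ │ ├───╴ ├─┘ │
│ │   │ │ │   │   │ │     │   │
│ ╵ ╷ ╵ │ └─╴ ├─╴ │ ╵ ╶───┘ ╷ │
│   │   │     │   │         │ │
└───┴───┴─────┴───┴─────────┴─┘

Following directions step by step:
Start: (0, 0)
  right: (0, 0) → (0, 1)
  right: (0, 1) → (0, 2)
  down: (0, 2) → (1, 2)
  left: (1, 2) → (1, 1)
  down: (1, 1) → (2, 1)
  left: (2, 1) → (2, 0)
  down: (2, 0) → (3, 0)
  down: (3, 0) → (4, 0)
  right: (4, 0) → (4, 1)
  right: (4, 1) → (4, 2)
  right: (4, 2) → (4, 3)
Final position: (4, 3)

Path taken:

┌───────┬───────────┬───────┬─┐
│A → ↓  │           │       │ │
│ ┌─╴ ╷ └─────╴ ┌─┐ └─╴ ┌─┐ ╵ │
│ │↓ ↲│         │ │     │ │   │
├─┘ ┌─┴───────┬─┘ └─────┘ ├─╴ │
│↓ ↲│         │           │   │
│ ┌─┘ ╶─┬───┐ ╵ ┌─┐ ╶───┐ │ ┌─┤
│↓│     │   │   │ │     │ │ │ │
│ └─────┘ ╷ └─┐ ╵ └─┬─┐ ├─┘ │ │
│↳ → → B  │   │     │ │ │   │ │
│ ┌───────┤ ╷ └─┬─╴ ╵ │ │ ┌─┘ │
│ │       │ │   │     │ │ │   │
│ │ ┌─┬─╴ ├─┼─╴ │ ╶─┬─┘ │ ╵ ╷ │
│ │ │ │   │ │   │   │   │   │ │
│ │ │ │ ╶─┘ │ ╶─┼─╴ │ ╶─┴───┤ │
│ │ │ │     │   │   │       │ │
│ │ ╵ └─┬─┬─┘ ╷ └───┤ ╶─┐ ╶─┤ │
│ │     │ │   │     │   │   │ │
│ ├───┐ │ │ ╶─┴───┐ └───┤ ╷ ╵ │
│ │   │ │ │       │     │ │   │
├─┘ ╷ ╵ │ ╵ ┌─────┴───┐ └─┼───┤
│   │   │   │         │   │   │
│ ┌─┼───┴─┬─┘ ┌─────┐ │ ╷ ╵ ╷ │
│ │ │     │   │     │ │ │   │ │
│ │ ╵ ╷ ╷ │ ┌─┘ ┌─┐ │ └─┴─┐ │ │
│ │   │ │ │ │   │ │ │     │ │ │
│ ├───┤ │ │ └─┐ ╵ │ ├───╴ ├─┘ │
│ │   │ │ │   │   │ │     │   │
│ ╵ ╷ ╵ │ └─╴ ├─╴ │ ╵ ╶───┘ ╷ │
│   │   │     │   │         │ │
└───┴───┴─────┴───┴─────────┴─┘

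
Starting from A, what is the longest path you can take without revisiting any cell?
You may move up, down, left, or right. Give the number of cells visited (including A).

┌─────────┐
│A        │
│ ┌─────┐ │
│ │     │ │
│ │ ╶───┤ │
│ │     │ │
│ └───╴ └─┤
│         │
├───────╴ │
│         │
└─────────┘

Finding longest simple path using DFS:
Start: (0, 0)
Longest path visits 13 cells
Path: A → down → down → down → right → right → right → up → left → left → up → right → right

Solution:

┌─────────┐
│A        │
│ ┌─────┐ │
│↓│↱ → B│ │
│ │ ╶───┤ │
│↓│↑ ← ↰│ │
│ └───╴ └─┤
│↳ → → ↑  │
├───────╴ │
│         │
└─────────┘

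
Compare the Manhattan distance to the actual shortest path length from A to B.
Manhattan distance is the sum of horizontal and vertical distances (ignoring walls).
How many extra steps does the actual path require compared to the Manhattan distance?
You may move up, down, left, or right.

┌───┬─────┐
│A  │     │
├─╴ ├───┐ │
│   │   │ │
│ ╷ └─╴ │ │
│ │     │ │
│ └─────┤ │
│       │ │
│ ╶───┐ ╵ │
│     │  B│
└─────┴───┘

Manhattan distance: |4 - 0| + |4 - 0| = 8
Actual path length: 10
Extra steps: 10 - 8 = 2

Solution:

┌───┬─────┐
│A ↓│     │
├─╴ ├───┐ │
│↓ ↲│   │ │
│ ╷ └─╴ │ │
│↓│     │ │
│ └─────┤ │
│↳ → → ↓│ │
│ ╶───┐ ╵ │
│     │↳ B│
└─────┴───┘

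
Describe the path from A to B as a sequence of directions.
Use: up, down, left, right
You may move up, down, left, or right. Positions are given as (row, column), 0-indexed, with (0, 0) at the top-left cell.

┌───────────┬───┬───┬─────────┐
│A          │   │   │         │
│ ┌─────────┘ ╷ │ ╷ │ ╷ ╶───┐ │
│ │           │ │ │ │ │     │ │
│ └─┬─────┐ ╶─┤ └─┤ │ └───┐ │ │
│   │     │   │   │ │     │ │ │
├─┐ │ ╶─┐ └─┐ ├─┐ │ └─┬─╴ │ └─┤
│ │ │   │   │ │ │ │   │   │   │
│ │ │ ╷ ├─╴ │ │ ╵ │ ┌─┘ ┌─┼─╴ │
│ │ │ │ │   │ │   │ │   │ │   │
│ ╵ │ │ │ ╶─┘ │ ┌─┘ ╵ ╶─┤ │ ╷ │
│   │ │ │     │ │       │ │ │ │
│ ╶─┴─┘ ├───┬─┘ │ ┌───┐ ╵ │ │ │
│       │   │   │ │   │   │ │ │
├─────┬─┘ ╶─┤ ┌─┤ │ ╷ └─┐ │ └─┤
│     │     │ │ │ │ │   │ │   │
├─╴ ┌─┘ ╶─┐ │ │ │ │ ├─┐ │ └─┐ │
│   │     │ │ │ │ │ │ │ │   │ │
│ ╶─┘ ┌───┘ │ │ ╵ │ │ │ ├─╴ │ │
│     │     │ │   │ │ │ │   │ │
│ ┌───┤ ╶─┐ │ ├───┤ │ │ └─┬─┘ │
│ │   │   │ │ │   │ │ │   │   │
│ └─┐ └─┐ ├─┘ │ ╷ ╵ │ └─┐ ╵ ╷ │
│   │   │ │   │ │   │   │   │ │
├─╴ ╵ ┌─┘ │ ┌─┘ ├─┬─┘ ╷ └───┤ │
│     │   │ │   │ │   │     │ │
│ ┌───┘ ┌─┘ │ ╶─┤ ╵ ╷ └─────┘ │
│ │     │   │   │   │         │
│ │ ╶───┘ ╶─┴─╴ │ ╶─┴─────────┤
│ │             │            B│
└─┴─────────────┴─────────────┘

Finding the path and converting it to directions:
Path through cells: (0,0) → (1,0) → (2,0) → (2,1) → (3,1) → (4,1) → (5,1) → (5,0) → (6,0) → (6,1) → (6,2) → (6,3) → (5,3) → (4,3) → (3,3) → (3,2) → (2,2) → (2,3) → (2,4) → (3,4) → (3,5) → (4,5) → (4,4) → (5,4) → (5,5) → (5,6) → (4,6) → (3,6) → (2,6) → (2,5) → (1,5) → (1,6) → (0,6) → (0,7) → (1,7) → (2,7) → (2,8) → (3,8) → (4,8) → (4,7) → (5,7) → (6,7) → (6,6) → (7,6) → (8,6) → (9,6) → (10,6) → (11,6) → (11,5) → (12,5) → (13,5) → (13,4) → (14,4) → (14,5) → (14,6) → (14,7) → (13,7) → (13,6) → (12,6) → (12,7) → (11,7) → (10,7) → (10,8) → (11,8) → (11,9) → (10,9) → (9,9) → (8,9) → (7,9) → (6,9) → (6,10) → (7,10) → (7,11) → (8,11) → (9,11) → (10,11) → (10,12) → (11,12) → (11,13) → (10,13) → (10,14) → (11,14) → (12,14) → (13,14) → (13,13) → (13,12) → (13,11) → (13,10) → (12,10) → (12,9) → (13,9) → (13,8) → (14,8) → (14,9) → (14,10) → (14,11) → (14,12) → (14,13) → (14,14)
Directions: down, down, right, down, down, down, left, down, right, right, right, up, up, up, left, up, right, right, down, right, down, left, down, right, right, up, up, up, left, up, right, up, right, down, down, right, down, down, left, down, down, left, down, down, down, down, down, left, down, down, left, down, right, right, right, up, left, up, right, up, up, right, down, right, up, up, up, up, up, right, down, right, down, down, down, right, down, right, up, right, down, down, down, left, left, left, left, up, left, down, left, down, right, right, right, right, right, right

Solution:

┌───────────┬───┬───┬─────────┐
│A          │↱ ↓│   │         │
│ ┌─────────┘ ╷ │ ╷ │ ╷ ╶───┐ │
│↓│        ↱ ↑│↓│ │ │ │     │ │
│ └─┬─────┐ ╶─┤ └─┤ │ └───┐ │ │
│↳ ↓│↱ → ↓│↑ ↰│↳ ↓│ │     │ │ │
├─┐ │ ╶─┐ └─┐ ├─┐ │ └─┬─╴ │ └─┤
│ │↓│↑ ↰│↳ ↓│↑│ │↓│   │   │   │
│ │ │ ╷ ├─╴ │ │ ╵ │ ┌─┘ ┌─┼─╴ │
│ │↓│ │↑│↓ ↲│↑│↓ ↲│ │   │ │   │
│ ╵ │ │ │ ╶─┘ │ ┌─┘ ╵ ╶─┤ │ ╷ │
│↓ ↲│ │↑│↳ → ↑│↓│       │ │ │ │
│ ╶─┴─┘ ├───┬─┘ │ ┌───┐ ╵ │ │ │
│↳ → → ↑│   │↓ ↲│ │↱ ↓│   │ │ │
├─────┬─┘ ╶─┤ ┌─┤ │ ╷ └─┐ │ └─┤
│     │     │↓│ │ │↑│↳ ↓│ │   │
├─╴ ┌─┘ ╶─┐ │ │ │ │ ├─┐ │ └─┐ │
│   │     │ │↓│ │ │↑│ │↓│   │ │
│ ╶─┘ ┌───┘ │ │ ╵ │ │ │ ├─╴ │ │
│     │     │↓│   │↑│ │↓│   │ │
│ ┌───┤ ╶─┐ │ ├───┤ │ │ └─┬─┘ │
│ │   │   │ │↓│↱ ↓│↑│ │↳ ↓│↱ ↓│
│ └─┐ └─┐ ├─┘ │ ╷ ╵ │ └─┐ ╵ ╷ │
│   │   │ │↓ ↲│↑│↳ ↑│   │↳ ↑│↓│
├─╴ ╵ ┌─┘ │ ┌─┘ ├─┬─┘ ╷ └───┤ │
│     │   │↓│↱ ↑│ │↓ ↰│     │↓│
│ ┌───┘ ┌─┘ │ ╶─┤ ╵ ╷ └─────┘ │
│ │     │↓ ↲│↑ ↰│↓ ↲│↑ ← ← ← ↲│
│ │ ╶───┘ ╶─┴─╴ │ ╶─┴─────────┤
│ │      ↳ → → ↑│↳ → → → → → B│
└─┴─────────────┴─────────────┘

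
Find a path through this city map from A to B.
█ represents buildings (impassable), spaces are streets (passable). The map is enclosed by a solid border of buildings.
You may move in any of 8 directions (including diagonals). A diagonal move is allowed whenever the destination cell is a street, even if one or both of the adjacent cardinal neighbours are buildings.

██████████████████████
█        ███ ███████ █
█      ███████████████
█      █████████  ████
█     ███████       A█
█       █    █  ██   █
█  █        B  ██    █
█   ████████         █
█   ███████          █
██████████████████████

Finding the shortest path from A to B:
Movement: 8-directional
Path length: 8 steps
Directions: left → left → left → left → left → down-left → down-left → left

Solution:

██████████████████████
█        ███ ███████ █
█      ███████████████
█      █████████  ████
█     ███████  ↙←←←←A█
█       █    █↙ ██   █
█  █        B← ██    █
█   ████████         █
█   ███████          █
██████████████████████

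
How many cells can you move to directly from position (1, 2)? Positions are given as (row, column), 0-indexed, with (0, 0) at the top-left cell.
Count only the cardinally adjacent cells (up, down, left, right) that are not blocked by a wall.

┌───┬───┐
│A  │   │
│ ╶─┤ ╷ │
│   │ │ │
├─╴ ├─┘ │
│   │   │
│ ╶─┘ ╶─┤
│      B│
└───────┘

Checking passable neighbors of (1, 2):
Neighbors: (0, 2)
Count: 1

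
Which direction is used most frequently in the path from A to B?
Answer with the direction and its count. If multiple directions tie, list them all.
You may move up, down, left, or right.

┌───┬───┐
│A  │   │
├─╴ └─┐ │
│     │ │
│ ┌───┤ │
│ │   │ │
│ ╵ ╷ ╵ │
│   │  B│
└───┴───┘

Directions: right, down, left, down, down, right, up, right, down, right
Counts: {'right': 4, 'down': 4, 'left': 1, 'up': 1}
Most common: down and right (tied at 4 times each)

Solution:

┌───┬───┐
│A ↓│   │
├─╴ └─┐ │
│↓ ↲  │ │
│ ┌───┤ │
│↓│↱ ↓│ │
│ ╵ ╷ ╵ │
│↳ ↑│↳ B│
└───┴───┘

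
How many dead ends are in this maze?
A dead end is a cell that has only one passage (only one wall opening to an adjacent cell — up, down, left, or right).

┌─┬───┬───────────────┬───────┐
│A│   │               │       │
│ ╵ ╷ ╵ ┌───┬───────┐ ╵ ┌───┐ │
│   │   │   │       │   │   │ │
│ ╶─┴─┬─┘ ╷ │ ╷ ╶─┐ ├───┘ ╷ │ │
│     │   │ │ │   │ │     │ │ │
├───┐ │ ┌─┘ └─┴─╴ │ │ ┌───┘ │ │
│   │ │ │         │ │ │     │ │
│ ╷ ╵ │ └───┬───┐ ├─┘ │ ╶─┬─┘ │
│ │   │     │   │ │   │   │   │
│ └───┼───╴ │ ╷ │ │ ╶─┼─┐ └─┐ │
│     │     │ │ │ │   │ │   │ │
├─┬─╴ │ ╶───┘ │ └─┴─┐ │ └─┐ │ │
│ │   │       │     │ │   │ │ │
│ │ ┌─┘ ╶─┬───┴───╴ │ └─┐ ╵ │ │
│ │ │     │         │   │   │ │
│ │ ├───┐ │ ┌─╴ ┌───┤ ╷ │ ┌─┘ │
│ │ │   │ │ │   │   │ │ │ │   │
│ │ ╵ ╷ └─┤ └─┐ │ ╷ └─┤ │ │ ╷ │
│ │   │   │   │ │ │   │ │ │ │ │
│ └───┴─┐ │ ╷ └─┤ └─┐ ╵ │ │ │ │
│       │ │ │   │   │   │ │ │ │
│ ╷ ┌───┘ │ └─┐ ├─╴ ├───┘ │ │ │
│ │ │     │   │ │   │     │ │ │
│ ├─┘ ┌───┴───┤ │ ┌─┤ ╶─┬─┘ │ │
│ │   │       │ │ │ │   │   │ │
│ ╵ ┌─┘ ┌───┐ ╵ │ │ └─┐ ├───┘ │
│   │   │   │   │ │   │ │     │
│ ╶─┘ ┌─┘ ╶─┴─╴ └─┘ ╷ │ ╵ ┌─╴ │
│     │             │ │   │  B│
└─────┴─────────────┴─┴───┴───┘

Checking each cell for number of passages:

Dead ends found at positions:
  (0, 0)
  (2, 6)
  (3, 4)
  (3, 9)
  (4, 13)
  (5, 8)
  (5, 11)
  (6, 0)
  (7, 2)
  (8, 4)
  (8, 6)
  (8, 10)
  (9, 7)
  (10, 3)
  (11, 1)
  (11, 6)
  (12, 9)
  (12, 12)
  (13, 5)
  (13, 8)
  (14, 3)
  (14, 10)
  (14, 13)
Total dead ends: 23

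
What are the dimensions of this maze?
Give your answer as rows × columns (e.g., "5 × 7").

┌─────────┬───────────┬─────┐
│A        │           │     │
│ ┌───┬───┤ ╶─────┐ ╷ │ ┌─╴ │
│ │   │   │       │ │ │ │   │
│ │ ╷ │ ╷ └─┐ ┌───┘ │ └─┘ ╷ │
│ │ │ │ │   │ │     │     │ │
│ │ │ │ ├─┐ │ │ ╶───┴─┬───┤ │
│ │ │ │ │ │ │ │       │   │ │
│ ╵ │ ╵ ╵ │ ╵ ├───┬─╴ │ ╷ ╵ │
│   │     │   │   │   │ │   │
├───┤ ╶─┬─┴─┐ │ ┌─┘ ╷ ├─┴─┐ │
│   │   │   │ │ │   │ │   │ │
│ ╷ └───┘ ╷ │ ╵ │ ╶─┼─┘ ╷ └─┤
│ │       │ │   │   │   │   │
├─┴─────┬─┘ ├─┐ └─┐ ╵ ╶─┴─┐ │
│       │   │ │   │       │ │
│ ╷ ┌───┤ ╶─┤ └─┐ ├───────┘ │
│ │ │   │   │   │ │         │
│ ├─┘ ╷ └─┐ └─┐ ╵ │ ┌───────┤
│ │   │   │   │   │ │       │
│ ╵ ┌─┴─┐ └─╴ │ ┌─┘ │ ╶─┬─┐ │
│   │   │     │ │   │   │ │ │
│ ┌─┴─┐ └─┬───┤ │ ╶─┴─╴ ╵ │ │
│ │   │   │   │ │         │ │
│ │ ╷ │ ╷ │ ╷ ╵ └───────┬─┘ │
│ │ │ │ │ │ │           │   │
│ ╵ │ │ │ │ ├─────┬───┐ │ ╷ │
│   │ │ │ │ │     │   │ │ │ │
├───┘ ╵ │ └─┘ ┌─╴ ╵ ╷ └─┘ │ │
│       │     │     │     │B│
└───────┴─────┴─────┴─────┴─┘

Counting the maze dimensions:
Rows (vertical): 15
Columns (horizontal): 14
Dimensions: 15 × 14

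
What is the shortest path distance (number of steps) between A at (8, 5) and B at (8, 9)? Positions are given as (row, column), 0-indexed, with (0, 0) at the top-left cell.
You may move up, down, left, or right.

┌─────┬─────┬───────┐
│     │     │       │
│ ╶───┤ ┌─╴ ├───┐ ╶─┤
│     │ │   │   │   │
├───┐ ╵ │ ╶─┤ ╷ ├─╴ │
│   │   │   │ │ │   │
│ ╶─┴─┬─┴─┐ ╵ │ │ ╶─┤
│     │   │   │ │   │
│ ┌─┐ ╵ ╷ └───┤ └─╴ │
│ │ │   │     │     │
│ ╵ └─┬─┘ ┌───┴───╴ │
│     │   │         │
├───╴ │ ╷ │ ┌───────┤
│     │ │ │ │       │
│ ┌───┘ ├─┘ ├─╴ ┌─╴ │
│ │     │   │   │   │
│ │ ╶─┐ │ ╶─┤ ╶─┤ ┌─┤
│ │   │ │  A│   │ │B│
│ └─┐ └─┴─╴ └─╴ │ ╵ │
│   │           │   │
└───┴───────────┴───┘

Finding path from (8, 5) to (8, 9):
Path: (8,5) → (9,5) → (9,6) → (9,7) → (8,7) → (8,6) → (7,6) → (7,7) → (6,7) → (6,8) → (6,9) → (7,9) → (7,8) → (8,8) → (9,8) → (9,9) → (8,9)
Distance: 16 steps

Solution:

┌─────┬─────┬───────┐
│     │     │       │
│ ╶───┤ ┌─╴ ├───┐ ╶─┤
│     │ │   │   │   │
├───┐ ╵ │ ╶─┤ ╷ ├─╴ │
│   │   │   │ │ │   │
│ ╶─┴─┬─┴─┐ ╵ │ │ ╶─┤
│     │   │   │ │   │
│ ┌─┐ ╵ ╷ └───┤ └─╴ │
│ │ │   │     │     │
│ ╵ └─┬─┘ ┌───┴───╴ │
│     │   │         │
├───╴ │ ╷ │ ┌───────┤
│     │ │ │ │  ↱ → ↓│
│ ┌───┘ ├─┘ ├─╴ ┌─╴ │
│ │     │   │↱ ↑│↓ ↲│
│ │ ╶─┐ │ ╶─┤ ╶─┤ ┌─┤
│ │   │ │  A│↑ ↰│↓│B│
│ └─┐ └─┴─╴ └─╴ │ ╵ │
│   │      ↳ → ↑│↳ ↑│
└───┴───────────┴───┘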